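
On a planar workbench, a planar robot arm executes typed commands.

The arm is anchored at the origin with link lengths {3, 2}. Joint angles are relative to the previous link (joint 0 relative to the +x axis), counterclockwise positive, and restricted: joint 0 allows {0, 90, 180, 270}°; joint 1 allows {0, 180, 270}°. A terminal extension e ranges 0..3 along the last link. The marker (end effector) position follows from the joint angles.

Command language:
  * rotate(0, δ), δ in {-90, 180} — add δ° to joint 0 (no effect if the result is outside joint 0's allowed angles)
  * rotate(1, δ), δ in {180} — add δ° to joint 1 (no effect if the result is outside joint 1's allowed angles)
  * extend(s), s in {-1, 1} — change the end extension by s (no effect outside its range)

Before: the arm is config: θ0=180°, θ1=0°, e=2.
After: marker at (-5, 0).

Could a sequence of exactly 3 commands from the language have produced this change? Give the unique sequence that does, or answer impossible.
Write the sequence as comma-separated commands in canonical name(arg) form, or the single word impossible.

extend(-1), extend(-1), extend(-1)

from: config: θ0=180°, θ1=0°, e=2
[1] after extend(-1): config: θ0=180°, θ1=0°, e=1
[2] after extend(-1): config: θ0=180°, θ1=0°, e=0
[3] after extend(-1): config: θ0=180°, θ1=0°, e=0
no rival 3-sequence matches.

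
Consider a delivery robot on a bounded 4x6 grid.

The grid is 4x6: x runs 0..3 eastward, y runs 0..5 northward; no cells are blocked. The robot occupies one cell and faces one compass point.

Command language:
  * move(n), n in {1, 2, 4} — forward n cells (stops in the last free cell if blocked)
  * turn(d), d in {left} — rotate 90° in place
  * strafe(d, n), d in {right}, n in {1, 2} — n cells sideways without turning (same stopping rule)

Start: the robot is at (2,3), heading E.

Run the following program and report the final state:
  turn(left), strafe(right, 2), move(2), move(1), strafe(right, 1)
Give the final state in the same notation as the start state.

at (3,5), heading N

begin: at (2,3), heading E
[1] after turn(left): at (2,3), heading N
[2] after strafe(right, 2): at (3,3), heading N
[3] after move(2): at (3,5), heading N
[4] after move(1): at (3,5), heading N
[5] after strafe(right, 1): at (3,5), heading N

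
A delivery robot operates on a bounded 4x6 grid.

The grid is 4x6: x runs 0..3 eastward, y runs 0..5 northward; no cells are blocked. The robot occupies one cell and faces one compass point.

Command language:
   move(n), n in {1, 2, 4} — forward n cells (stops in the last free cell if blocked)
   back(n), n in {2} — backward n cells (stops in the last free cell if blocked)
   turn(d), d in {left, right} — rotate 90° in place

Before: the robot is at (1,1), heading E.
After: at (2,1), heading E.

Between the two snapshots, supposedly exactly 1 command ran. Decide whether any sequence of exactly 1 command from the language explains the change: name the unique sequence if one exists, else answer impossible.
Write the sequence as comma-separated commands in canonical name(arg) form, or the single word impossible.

move(1)

key: heading stays E — the single command does not turn
from: at (1,1), heading E
[1] after move(1): at (2,1), heading E
all 6 alternatives checked — unique.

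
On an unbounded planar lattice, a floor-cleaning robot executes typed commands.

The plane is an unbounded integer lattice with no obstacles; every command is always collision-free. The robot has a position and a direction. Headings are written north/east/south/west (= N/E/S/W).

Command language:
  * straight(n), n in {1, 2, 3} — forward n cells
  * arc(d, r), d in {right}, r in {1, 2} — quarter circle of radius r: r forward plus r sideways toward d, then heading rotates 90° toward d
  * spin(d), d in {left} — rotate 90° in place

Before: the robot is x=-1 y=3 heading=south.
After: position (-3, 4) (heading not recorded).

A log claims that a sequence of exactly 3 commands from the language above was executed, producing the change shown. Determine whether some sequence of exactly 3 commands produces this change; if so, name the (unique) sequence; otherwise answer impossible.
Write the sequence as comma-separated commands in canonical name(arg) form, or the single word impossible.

arc(right, 1), arc(right, 1), straight(1)

key: running straight(1) before arc(right, 1) would end elsewhere — order is forced
t0: x=-1 y=3 heading=south
[1] after arc(right, 1): x=-2 y=2 heading=west
[2] after arc(right, 1): x=-3 y=3 heading=north
[3] after straight(1): x=-3 y=4 heading=north
all 216 alternatives checked — unique.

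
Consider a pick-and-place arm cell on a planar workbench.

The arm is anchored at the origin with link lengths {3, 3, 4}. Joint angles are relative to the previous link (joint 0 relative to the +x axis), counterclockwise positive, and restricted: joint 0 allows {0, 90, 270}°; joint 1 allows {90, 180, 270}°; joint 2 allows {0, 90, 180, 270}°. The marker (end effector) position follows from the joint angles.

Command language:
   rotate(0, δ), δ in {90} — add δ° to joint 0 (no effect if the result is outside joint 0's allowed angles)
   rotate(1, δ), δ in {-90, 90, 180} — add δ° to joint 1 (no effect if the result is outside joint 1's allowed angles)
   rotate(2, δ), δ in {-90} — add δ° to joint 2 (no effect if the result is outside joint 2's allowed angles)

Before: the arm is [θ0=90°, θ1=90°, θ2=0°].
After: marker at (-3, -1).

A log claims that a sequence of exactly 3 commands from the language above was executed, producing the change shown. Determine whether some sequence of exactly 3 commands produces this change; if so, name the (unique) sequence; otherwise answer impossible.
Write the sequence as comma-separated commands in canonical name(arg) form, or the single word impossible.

rotate(2, -90), rotate(2, -90), rotate(2, -90)

t0: [θ0=90°, θ1=90°, θ2=0°]
[1] after rotate(2, -90): [θ0=90°, θ1=90°, θ2=270°]
[2] after rotate(2, -90): [θ0=90°, θ1=90°, θ2=180°]
[3] after rotate(2, -90): [θ0=90°, θ1=90°, θ2=90°]
no rival 3-sequence matches.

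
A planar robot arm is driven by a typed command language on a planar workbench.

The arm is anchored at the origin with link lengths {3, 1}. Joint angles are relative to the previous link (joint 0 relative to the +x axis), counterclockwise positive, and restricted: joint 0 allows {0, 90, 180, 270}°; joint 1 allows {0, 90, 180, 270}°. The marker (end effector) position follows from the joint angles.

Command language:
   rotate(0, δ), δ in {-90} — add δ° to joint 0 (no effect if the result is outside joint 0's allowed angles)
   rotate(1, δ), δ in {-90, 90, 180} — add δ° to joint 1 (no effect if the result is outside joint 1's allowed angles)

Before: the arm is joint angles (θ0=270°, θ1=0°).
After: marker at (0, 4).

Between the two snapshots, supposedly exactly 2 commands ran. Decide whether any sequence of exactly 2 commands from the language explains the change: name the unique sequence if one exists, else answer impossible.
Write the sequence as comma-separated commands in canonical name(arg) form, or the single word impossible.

t0: joint angles (θ0=270°, θ1=0°)
1. rotate(0, -90) → joint angles (θ0=180°, θ1=0°)
2. rotate(0, -90) → joint angles (θ0=90°, θ1=0°)
all 16 alternatives checked — unique.

rotate(0, -90), rotate(0, -90)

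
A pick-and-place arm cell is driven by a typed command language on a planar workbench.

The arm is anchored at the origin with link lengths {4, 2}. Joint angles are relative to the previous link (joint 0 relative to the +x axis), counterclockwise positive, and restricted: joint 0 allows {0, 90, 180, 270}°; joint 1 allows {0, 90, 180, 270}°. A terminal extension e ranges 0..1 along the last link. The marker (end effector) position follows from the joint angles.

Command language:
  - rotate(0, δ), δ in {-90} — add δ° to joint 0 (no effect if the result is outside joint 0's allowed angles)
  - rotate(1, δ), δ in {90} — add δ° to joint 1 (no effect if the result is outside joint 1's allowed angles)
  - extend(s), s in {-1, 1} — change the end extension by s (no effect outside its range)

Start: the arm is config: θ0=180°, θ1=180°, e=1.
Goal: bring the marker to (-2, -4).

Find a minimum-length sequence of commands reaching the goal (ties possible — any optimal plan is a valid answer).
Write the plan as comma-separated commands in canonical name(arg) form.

rotate(0, -90), rotate(0, -90), rotate(0, -90), extend(-1), rotate(1, 90)

initial: config: θ0=180°, θ1=180°, e=1
1. rotate(0, -90) → config: θ0=90°, θ1=180°, e=1
2. rotate(0, -90) → config: θ0=0°, θ1=180°, e=1
3. rotate(0, -90) → config: θ0=270°, θ1=180°, e=1
4. extend(-1) → config: θ0=270°, θ1=180°, e=0
5. rotate(1, 90) → config: θ0=270°, θ1=270°, e=0
minimal: 5 command(s), checked below 5.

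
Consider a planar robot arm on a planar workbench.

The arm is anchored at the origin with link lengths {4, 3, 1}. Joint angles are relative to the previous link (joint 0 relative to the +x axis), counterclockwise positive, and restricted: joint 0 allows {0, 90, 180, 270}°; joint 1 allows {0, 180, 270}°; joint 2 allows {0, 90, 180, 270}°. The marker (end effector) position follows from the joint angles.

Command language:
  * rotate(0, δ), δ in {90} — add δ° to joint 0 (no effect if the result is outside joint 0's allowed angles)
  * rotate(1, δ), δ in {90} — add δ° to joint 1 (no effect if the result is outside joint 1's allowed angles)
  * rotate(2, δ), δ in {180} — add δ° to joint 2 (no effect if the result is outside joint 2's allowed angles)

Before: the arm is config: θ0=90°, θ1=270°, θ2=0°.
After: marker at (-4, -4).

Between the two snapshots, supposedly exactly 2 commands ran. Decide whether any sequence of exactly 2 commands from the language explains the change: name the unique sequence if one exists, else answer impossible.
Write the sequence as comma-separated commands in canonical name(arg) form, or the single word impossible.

from: config: θ0=90°, θ1=270°, θ2=0°
1. rotate(0, 90) → config: θ0=180°, θ1=270°, θ2=0°
2. rotate(0, 90) → config: θ0=270°, θ1=270°, θ2=0°
all 9 alternatives checked — unique.

rotate(0, 90), rotate(0, 90)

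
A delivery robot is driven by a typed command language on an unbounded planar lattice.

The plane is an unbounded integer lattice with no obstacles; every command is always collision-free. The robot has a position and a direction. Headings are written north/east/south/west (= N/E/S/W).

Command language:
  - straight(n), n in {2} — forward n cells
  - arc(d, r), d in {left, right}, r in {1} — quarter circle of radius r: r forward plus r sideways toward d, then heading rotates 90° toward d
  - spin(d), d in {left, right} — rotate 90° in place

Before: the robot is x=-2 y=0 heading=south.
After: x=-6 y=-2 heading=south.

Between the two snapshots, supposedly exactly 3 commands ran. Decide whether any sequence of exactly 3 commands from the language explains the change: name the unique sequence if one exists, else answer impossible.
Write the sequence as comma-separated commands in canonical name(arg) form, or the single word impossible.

arc(right, 1), straight(2), arc(left, 1)

key: still facing S at the end — net rotation zero over 3 steps
t0: x=-2 y=0 heading=south
t=1 arc(right, 1) ⇒ x=-3 y=-1 heading=west
t=2 straight(2) ⇒ x=-5 y=-1 heading=west
t=3 arc(left, 1) ⇒ x=-6 y=-2 heading=south
no rival 3-sequence matches.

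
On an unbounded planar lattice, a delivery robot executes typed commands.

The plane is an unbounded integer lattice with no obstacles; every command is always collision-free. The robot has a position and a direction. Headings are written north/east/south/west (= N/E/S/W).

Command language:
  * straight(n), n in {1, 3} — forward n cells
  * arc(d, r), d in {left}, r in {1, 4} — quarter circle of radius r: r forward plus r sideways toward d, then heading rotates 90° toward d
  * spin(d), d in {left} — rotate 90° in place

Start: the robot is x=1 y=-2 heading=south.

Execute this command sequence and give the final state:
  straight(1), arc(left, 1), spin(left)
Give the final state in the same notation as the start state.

x=2 y=-4 heading=north

begin: x=1 y=-2 heading=south
t=1 straight(1) ⇒ x=1 y=-3 heading=south
t=2 arc(left, 1) ⇒ x=2 y=-4 heading=east
t=3 spin(left) ⇒ x=2 y=-4 heading=north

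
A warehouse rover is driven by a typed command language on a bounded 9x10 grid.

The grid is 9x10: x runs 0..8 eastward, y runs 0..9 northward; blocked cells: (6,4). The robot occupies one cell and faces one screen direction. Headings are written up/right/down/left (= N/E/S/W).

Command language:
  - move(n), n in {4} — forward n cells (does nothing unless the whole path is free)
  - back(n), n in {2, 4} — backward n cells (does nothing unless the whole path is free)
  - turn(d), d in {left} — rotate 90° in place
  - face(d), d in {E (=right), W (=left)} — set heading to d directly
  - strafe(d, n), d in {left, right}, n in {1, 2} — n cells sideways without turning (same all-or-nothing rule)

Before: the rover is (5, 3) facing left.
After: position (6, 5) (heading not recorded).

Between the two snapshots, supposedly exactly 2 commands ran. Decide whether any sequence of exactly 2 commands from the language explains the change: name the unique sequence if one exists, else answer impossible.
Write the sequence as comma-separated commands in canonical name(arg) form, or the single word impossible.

checked all 2-command options: none fits.

impossible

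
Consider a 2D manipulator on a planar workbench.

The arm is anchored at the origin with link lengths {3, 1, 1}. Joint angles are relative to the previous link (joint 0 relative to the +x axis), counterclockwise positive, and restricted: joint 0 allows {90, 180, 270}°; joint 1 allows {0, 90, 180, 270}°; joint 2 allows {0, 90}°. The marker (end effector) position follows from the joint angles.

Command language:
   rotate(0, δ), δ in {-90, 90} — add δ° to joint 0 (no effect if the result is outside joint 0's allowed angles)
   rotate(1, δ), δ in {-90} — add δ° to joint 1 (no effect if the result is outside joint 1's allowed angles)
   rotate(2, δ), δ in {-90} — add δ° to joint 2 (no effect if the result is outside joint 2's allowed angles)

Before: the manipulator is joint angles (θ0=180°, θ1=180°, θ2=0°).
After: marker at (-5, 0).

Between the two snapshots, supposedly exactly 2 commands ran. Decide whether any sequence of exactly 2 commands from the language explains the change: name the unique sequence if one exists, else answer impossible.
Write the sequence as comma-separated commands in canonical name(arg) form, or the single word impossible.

t0: joint angles (θ0=180°, θ1=180°, θ2=0°)
step 1 (rotate(1, -90)): joint angles (θ0=180°, θ1=90°, θ2=0°)
step 2 (rotate(1, -90)): joint angles (θ0=180°, θ1=0°, θ2=0°)
all 16 alternatives checked — unique.

rotate(1, -90), rotate(1, -90)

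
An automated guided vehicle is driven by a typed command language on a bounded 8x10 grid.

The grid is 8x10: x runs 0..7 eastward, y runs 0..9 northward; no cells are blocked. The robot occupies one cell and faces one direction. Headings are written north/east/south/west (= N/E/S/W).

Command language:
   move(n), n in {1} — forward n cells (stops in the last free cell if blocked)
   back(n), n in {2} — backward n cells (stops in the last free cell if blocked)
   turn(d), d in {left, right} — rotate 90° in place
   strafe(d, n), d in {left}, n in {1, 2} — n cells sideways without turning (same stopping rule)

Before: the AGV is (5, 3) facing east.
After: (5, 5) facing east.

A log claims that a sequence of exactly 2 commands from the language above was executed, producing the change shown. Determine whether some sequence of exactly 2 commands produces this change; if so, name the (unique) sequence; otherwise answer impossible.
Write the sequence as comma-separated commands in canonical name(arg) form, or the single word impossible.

key: still facing E at the end — nothing in the sequence rotates
begin: (5, 3) facing east
[1] after strafe(left, 1): (5, 4) facing east
[2] after strafe(left, 1): (5, 5) facing east
all 36 alternatives checked — unique.

strafe(left, 1), strafe(left, 1)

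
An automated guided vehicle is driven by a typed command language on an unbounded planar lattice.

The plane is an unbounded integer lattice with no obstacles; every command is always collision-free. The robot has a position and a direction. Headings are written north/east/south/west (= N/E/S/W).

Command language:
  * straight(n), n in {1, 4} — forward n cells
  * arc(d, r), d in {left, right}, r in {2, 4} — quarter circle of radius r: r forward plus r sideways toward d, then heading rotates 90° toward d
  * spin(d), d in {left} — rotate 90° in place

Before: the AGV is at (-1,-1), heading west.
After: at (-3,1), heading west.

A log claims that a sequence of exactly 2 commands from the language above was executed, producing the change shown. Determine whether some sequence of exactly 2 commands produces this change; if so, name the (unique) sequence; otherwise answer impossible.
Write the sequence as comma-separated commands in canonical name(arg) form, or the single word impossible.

key: still facing W at the end — net rotation zero over 2 steps
begin: at (-1,-1), heading west
step 1 (arc(right, 2)): at (-3,1), heading north
step 2 (spin(left)): at (-3,1), heading west
no rival 2-sequence matches.

arc(right, 2), spin(left)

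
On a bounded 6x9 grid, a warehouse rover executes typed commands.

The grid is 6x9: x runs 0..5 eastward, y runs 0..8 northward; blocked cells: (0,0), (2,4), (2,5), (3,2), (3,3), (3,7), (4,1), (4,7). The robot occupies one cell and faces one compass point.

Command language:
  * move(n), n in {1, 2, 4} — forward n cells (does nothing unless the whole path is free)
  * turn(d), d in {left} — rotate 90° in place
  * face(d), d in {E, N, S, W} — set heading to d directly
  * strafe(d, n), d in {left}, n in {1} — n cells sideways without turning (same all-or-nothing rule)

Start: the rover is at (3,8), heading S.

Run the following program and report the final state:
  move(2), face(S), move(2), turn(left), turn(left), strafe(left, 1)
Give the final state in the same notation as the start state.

at (2,8), heading N

initial: at (3,8), heading S
step 1 (move(2)): at (3,8), heading S
step 2 (face(S)): at (3,8), heading S
step 3 (move(2)): at (3,8), heading S
step 4 (turn(left)): at (3,8), heading E
step 5 (turn(left)): at (3,8), heading N
step 6 (strafe(left, 1)): at (2,8), heading N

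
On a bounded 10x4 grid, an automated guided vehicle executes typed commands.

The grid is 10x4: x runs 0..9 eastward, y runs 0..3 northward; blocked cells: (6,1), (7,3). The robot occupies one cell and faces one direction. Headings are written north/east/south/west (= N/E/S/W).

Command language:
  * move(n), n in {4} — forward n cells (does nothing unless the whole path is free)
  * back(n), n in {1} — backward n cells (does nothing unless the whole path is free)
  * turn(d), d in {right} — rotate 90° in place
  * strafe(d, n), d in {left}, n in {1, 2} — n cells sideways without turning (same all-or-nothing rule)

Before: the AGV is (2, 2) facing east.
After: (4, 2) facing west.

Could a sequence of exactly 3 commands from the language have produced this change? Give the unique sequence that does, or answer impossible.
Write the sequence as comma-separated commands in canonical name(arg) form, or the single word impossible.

key: position moved to (4,2) AND the heading swung to W — translation plus rotation needed
initial: (2, 2) facing east
1. turn(right) → (2, 2) facing south
2. strafe(left, 2) → (4, 2) facing south
3. turn(right) → (4, 2) facing west
no rival 3-sequence matches.

turn(right), strafe(left, 2), turn(right)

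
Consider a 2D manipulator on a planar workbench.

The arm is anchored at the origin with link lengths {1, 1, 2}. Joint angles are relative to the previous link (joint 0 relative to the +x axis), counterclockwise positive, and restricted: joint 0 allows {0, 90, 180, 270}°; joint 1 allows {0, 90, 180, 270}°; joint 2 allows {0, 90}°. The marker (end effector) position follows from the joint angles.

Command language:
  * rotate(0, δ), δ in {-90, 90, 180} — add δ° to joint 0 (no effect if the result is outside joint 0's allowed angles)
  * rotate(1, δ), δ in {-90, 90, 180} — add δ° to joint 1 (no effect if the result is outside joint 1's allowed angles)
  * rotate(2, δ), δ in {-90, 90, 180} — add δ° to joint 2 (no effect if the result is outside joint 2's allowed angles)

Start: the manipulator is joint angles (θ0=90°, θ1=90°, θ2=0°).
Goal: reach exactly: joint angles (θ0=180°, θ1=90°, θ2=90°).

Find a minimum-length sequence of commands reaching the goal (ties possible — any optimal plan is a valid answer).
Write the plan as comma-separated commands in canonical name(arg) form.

initial: joint angles (θ0=90°, θ1=90°, θ2=0°)
step 1 (rotate(0, 90)): joint angles (θ0=180°, θ1=90°, θ2=0°)
step 2 (rotate(2, 90)): joint angles (θ0=180°, θ1=90°, θ2=90°)
nothing shorter than 2 reaches the goal.

rotate(0, 90), rotate(2, 90)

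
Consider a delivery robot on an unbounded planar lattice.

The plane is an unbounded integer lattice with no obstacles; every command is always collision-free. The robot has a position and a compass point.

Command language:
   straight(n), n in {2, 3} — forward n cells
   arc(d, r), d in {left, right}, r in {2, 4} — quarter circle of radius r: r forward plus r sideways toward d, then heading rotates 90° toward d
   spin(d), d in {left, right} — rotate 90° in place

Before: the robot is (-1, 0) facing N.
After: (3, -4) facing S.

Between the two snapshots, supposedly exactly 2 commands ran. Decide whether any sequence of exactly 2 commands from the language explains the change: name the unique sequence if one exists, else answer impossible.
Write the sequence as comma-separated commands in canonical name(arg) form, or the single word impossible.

key: running arc(right, 4) before spin(right) would end elsewhere — order is forced
start: (-1, 0) facing N
step 1 (spin(right)): (-1, 0) facing E
step 2 (arc(right, 4)): (3, -4) facing S
no rival 2-sequence matches.

spin(right), arc(right, 4)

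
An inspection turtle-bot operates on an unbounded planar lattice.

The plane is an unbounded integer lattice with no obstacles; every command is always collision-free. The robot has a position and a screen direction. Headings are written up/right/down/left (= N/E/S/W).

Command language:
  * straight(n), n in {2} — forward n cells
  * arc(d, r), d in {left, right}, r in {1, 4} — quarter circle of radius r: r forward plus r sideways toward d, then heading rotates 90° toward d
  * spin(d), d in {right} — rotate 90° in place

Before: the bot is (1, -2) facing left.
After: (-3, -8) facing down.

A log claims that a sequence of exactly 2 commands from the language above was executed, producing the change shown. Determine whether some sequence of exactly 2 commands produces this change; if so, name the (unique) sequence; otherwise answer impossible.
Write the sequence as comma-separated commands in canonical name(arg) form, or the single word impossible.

arc(left, 4), straight(2)

key: position moved to (-3,-8) AND the heading swung to S — translation plus rotation needed
begin: (1, -2) facing left
step 1 (arc(left, 4)): (-3, -6) facing down
step 2 (straight(2)): (-3, -8) facing down
no rival 2-sequence matches.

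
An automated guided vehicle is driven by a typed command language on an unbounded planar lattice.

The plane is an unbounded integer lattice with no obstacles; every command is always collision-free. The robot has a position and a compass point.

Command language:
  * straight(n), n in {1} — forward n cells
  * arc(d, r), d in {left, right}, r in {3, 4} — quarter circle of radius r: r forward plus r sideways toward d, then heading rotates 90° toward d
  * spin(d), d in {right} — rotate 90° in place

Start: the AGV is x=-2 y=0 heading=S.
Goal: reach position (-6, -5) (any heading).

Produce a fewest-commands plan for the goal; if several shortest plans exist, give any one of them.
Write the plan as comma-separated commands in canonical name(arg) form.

from: x=-2 y=0 heading=S
1. straight(1) → x=-2 y=-1 heading=S
2. arc(right, 4) → x=-6 y=-5 heading=W
no 1-step plan works, so 2 is optimal.

straight(1), arc(right, 4)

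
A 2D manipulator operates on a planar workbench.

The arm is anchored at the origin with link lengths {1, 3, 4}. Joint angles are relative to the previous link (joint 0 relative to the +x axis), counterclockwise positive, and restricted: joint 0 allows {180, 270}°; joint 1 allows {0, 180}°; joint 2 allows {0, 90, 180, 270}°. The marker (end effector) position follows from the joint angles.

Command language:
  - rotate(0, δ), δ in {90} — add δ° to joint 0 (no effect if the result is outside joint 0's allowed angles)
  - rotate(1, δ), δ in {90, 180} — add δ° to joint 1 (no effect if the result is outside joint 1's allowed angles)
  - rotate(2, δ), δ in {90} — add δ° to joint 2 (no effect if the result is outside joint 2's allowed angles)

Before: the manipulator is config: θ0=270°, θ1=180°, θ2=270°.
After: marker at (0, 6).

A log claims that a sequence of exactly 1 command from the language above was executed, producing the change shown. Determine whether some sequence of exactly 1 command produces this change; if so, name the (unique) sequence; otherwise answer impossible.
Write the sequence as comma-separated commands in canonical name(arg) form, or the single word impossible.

start: config: θ0=270°, θ1=180°, θ2=270°
[1] after rotate(2, 90): config: θ0=270°, θ1=180°, θ2=0°
uniquely the one of 4 1-step routes that fits.

rotate(2, 90)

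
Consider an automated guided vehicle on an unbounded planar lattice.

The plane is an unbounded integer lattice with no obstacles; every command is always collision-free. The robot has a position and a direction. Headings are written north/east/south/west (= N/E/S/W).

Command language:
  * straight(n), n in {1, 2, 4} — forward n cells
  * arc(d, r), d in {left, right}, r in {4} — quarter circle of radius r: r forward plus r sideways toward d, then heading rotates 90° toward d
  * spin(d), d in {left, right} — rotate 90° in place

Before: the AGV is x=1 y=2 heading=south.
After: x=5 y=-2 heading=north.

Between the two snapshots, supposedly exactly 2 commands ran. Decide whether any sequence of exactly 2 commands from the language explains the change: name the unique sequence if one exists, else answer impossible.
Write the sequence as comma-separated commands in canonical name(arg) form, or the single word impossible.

key: position moved to (5,-2) AND the heading swung to N — translation plus rotation needed
start: x=1 y=2 heading=south
[1] after arc(left, 4): x=5 y=-2 heading=east
[2] after spin(left): x=5 y=-2 heading=north
no other 2-command option fits: unique.

arc(left, 4), spin(left)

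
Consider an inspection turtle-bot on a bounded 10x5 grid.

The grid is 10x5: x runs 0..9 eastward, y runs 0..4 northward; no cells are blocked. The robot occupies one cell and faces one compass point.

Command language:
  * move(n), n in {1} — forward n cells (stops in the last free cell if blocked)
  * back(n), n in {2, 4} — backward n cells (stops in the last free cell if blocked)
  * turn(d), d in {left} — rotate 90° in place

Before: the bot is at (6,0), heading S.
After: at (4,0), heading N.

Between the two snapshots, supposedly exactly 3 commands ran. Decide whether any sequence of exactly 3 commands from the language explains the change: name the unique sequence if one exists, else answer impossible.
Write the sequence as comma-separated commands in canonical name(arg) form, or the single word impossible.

key: position moved to (4,0) AND the heading swung to N — translation plus rotation needed
t0: at (6,0), heading S
step 1 (turn(left)): at (6,0), heading E
step 2 (back(2)): at (4,0), heading E
step 3 (turn(left)): at (4,0), heading N
no other 3-command option fits: unique.

turn(left), back(2), turn(left)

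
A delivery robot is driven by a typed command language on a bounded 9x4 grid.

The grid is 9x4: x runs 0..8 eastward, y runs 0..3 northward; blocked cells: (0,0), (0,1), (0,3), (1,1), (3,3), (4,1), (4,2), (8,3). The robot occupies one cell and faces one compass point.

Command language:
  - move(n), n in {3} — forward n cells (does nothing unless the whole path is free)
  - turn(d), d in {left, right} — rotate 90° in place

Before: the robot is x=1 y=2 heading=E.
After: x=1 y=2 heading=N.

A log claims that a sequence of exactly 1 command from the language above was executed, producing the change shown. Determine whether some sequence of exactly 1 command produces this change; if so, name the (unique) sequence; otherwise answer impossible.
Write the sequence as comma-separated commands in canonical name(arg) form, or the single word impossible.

key: (1,2) unchanged — the single command moves nothing
begin: x=1 y=2 heading=E
[1] after turn(left): x=1 y=2 heading=N
all 3 alternatives checked — unique.

turn(left)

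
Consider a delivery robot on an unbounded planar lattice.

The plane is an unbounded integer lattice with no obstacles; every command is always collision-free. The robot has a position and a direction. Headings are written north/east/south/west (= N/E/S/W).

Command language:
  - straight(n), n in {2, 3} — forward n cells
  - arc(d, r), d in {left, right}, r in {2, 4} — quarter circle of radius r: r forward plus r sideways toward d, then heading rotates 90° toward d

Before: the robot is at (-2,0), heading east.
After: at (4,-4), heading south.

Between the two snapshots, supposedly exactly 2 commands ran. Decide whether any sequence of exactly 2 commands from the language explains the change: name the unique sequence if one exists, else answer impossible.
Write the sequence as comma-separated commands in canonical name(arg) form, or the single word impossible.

key: order matters: swapping straight(2) and arc(right, 4) lands elsewhere
begin: at (-2,0), heading east
1. straight(2) → at (0,0), heading east
2. arc(right, 4) → at (4,-4), heading south
uniquely the one of 36 2-step routes that fits.

straight(2), arc(right, 4)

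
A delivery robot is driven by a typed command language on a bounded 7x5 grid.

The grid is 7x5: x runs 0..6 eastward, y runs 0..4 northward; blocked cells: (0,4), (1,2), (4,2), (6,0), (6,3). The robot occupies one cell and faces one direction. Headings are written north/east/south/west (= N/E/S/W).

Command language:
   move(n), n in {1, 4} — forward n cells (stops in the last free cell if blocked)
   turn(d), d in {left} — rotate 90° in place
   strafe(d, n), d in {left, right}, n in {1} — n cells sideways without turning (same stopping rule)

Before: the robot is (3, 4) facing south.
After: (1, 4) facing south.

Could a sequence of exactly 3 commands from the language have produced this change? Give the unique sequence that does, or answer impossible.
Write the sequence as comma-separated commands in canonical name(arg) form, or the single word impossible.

key: the third strafe(right, 1) is stopped early by the blocked cell at (0,4)
start: (3, 4) facing south
[1] after strafe(right, 1): (2, 4) facing south
[2] after strafe(right, 1): (1, 4) facing south
[3] after strafe(right, 1): (1, 4) facing south
no rival 3-sequence matches.

strafe(right, 1), strafe(right, 1), strafe(right, 1)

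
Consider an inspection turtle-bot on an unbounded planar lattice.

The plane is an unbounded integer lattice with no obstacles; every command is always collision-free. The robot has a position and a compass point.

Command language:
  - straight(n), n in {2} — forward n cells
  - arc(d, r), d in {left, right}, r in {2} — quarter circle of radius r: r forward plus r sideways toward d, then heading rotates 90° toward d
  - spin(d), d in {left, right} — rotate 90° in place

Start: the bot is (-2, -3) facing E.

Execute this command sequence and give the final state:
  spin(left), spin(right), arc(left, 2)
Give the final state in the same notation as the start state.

(0, -1) facing N

t0: (-2, -3) facing E
1. spin(left) → (-2, -3) facing N
2. spin(right) → (-2, -3) facing E
3. arc(left, 2) → (0, -1) facing N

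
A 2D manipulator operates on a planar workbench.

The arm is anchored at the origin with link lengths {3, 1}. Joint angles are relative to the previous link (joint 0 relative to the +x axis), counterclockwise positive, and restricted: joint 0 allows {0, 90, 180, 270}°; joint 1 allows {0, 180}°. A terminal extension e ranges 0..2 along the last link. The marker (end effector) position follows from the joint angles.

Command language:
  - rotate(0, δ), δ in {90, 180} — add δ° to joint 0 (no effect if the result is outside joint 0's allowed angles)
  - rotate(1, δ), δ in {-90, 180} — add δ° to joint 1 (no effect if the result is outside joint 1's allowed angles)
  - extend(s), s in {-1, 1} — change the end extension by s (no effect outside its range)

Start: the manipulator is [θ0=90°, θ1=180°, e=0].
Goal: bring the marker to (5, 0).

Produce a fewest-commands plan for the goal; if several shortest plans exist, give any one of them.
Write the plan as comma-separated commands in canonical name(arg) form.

rotate(0, 180), rotate(0, 90), extend(1), rotate(1, 180)

start: [θ0=90°, θ1=180°, e=0]
[1] after rotate(0, 180): [θ0=270°, θ1=180°, e=0]
[2] after rotate(0, 90): [θ0=0°, θ1=180°, e=0]
[3] after extend(1): [θ0=0°, θ1=180°, e=1]
[4] after rotate(1, 180): [θ0=0°, θ1=0°, e=1]
minimal: 4 command(s), checked below 4.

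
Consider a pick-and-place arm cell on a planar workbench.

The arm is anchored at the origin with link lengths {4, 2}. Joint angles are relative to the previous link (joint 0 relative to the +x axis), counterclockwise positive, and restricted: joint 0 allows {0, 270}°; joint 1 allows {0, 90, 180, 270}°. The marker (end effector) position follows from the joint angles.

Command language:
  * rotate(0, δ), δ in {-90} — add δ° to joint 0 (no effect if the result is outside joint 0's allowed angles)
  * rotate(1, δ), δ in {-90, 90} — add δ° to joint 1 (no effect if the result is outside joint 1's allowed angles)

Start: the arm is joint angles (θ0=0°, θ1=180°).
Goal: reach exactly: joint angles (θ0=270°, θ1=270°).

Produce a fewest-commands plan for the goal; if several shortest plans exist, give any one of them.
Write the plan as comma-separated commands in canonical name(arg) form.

t0: joint angles (θ0=0°, θ1=180°)
[1] after rotate(0, -90): joint angles (θ0=270°, θ1=180°)
[2] after rotate(1, 90): joint angles (θ0=270°, θ1=270°)
no 1-step plan works, so 2 is optimal.

rotate(0, -90), rotate(1, 90)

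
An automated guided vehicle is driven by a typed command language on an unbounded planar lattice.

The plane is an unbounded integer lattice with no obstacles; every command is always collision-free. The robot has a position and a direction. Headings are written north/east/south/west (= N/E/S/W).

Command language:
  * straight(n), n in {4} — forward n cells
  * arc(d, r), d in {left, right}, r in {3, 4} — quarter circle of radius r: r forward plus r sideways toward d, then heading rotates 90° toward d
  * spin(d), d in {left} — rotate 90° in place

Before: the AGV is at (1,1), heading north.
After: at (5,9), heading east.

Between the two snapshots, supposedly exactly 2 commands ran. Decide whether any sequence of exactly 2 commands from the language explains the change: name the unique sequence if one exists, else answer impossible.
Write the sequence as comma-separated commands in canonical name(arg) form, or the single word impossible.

key: position moved to (5,9) AND the heading swung to E — translation plus rotation needed
from: at (1,1), heading north
t=1 straight(4) ⇒ at (1,5), heading north
t=2 arc(right, 4) ⇒ at (5,9), heading east
uniquely the one of 36 2-step routes that fits.

straight(4), arc(right, 4)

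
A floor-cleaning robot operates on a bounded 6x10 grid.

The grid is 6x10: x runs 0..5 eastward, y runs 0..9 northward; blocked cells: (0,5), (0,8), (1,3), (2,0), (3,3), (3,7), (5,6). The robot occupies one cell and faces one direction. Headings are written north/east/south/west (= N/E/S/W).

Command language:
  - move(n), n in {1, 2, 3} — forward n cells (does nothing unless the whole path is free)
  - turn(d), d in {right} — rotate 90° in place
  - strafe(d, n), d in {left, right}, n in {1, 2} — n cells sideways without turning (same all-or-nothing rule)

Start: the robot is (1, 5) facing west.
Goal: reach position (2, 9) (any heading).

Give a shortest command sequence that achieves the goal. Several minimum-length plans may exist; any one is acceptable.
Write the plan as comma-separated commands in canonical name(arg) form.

begin: (1, 5) facing west
t=1 turn(right) ⇒ (1, 5) facing north
t=2 move(3) ⇒ (1, 8) facing north
t=3 strafe(right, 1) ⇒ (2, 8) facing north
t=4 move(1) ⇒ (2, 9) facing north
shorter routes all fall short; 4 is best.

turn(right), move(3), strafe(right, 1), move(1)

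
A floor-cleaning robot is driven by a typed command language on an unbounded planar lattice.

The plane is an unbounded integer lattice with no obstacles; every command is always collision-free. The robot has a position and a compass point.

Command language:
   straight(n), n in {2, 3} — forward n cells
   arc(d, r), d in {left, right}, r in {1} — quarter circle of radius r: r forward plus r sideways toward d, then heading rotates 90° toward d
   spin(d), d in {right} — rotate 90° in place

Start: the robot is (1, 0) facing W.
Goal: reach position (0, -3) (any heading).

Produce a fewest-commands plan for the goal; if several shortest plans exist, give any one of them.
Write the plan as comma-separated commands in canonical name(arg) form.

initial: (1, 0) facing W
1. arc(left, 1) → (0, -1) facing S
2. straight(2) → (0, -3) facing S
minimal: 2 command(s), checked below 2.

arc(left, 1), straight(2)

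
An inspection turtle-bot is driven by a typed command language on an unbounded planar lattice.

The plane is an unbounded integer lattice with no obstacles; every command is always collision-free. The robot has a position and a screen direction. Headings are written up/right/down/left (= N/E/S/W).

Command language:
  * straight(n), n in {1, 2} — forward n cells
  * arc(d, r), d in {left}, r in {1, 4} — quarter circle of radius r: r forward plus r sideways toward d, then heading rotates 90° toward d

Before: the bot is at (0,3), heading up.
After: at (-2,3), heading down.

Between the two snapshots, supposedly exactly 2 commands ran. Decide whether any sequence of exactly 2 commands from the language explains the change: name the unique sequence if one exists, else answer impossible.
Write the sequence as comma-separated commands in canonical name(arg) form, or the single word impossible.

arc(left, 1), arc(left, 1)

key: cell and facing (now S) both changed — the 2 commands mix motion and turning
start: at (0,3), heading up
t=1 arc(left, 1) ⇒ at (-1,4), heading left
t=2 arc(left, 1) ⇒ at (-2,3), heading down
all 16 alternatives checked — unique.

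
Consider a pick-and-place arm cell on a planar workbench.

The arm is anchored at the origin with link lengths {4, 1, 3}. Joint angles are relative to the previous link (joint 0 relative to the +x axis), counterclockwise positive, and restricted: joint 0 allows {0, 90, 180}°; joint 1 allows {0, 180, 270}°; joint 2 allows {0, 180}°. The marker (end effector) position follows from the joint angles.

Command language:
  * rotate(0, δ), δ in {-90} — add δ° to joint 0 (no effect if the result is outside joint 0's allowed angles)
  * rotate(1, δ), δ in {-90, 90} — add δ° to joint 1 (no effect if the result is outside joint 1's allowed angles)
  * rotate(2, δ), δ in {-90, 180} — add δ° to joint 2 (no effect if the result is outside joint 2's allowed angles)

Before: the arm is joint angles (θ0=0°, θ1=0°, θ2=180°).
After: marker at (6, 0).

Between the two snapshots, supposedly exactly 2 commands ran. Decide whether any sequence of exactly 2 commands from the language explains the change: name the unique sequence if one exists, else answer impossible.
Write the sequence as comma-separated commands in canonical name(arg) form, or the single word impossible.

rotate(1, -90), rotate(1, -90)

from: joint angles (θ0=0°, θ1=0°, θ2=180°)
1. rotate(1, -90) → joint angles (θ0=0°, θ1=270°, θ2=180°)
2. rotate(1, -90) → joint angles (θ0=0°, θ1=180°, θ2=180°)
uniquely the one of 25 2-step routes that fits.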